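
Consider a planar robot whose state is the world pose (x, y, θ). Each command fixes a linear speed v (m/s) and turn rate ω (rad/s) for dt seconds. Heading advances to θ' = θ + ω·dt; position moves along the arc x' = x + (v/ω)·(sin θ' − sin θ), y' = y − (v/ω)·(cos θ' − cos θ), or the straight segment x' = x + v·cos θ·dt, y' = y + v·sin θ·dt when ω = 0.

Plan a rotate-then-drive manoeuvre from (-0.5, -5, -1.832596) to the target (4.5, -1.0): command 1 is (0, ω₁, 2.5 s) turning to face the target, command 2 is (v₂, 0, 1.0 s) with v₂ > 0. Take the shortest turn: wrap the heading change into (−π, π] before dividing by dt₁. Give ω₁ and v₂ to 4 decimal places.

ω₁ = 1.0029, v₂ = 6.4031

heading to target = atan2(-1−-5, 4.5−-0.5) = 0.6747
Δθ = wrap(0.6747 − -1.8326) = 2.5073; ω₁ = Δθ/dt₁ = 1.0029
distance = √((4.5−-0.5)² + (-1−-5)²) = 6.4031; v₂ = distance/dt₂ = 6.4031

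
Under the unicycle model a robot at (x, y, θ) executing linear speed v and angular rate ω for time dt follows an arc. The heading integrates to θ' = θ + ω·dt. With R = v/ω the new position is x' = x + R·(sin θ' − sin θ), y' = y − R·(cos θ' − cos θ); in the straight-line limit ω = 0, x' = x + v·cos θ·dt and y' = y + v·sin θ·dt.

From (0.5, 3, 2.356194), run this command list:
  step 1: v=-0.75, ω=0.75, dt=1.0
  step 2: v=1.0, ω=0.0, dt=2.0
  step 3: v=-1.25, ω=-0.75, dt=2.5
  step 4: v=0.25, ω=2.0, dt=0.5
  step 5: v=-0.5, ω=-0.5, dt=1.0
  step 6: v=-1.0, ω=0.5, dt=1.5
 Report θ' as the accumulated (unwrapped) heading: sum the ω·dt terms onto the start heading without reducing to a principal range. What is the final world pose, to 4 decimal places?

step 1: θ'=3.1062 (R=-1.0000) → pose (1.1717, 2.7077, 3.1062)
step 2: θ'=3.1062 (straight) → pose (-0.8270, 2.7785, 3.1062)
step 3: θ'=1.2312 (R=1.6667) → pose (0.6855, 0.5577, 1.2312)
step 4: θ'=2.2312 (R=0.1250) → pose (0.6663, 0.6760, 2.2312)
step 5: θ'=1.7312 (R=1.0000) → pose (0.8637, 0.2223, 1.7312)
step 6: θ'=2.4812 (R=-2.0000) → pose (1.6112, -1.0378, 2.4812)

(1.6112, -1.0378, 2.4812)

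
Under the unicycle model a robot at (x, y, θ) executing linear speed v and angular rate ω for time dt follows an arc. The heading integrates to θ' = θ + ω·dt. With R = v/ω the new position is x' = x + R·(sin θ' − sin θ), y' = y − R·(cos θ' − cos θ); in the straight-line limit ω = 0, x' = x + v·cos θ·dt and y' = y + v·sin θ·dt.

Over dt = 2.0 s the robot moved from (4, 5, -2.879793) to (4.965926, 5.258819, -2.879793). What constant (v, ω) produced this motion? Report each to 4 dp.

Δθ = -2.879793 − -2.879793 = 0.000000
ω = Δθ/dt = 0.000000/2.0 = 0.0000
ω = 0 → v = (Δx·cos θ + Δy·sin θ)/dt = -0.5000

v = -0.5000, ω = 0.0000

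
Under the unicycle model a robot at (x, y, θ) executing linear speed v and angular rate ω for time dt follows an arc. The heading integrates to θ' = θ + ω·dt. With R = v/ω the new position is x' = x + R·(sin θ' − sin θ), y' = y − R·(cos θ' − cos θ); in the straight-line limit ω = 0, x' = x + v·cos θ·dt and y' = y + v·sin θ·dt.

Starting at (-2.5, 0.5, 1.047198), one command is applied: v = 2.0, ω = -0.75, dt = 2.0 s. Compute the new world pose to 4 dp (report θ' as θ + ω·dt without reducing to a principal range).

(0.9760, 1.5646, -0.4528)

θ' = 1.0472 + -0.75·2.0 = -0.4528
R = v/ω = 2.0/-0.75 = -2.6667
x' = -2.5 + -2.6667·(sin -0.4528 − sin 1.0472) = 0.9760
y' = 0.5 − -2.6667·(cos -0.4528 − cos 1.0472) = 1.5646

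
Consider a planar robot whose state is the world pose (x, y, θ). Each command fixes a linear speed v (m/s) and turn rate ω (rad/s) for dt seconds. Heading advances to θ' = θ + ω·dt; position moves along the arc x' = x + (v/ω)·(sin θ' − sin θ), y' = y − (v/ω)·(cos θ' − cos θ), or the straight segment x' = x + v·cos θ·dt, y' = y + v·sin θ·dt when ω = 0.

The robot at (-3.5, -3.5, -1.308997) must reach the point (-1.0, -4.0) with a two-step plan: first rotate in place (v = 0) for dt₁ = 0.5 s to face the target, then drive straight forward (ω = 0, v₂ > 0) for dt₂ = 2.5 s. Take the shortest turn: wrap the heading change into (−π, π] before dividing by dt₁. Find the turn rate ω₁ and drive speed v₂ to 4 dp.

heading to target = atan2(-4−-3.5, -1−-3.5) = -0.1974
Δθ = wrap(-0.1974 − -1.3090) = 1.1116; ω₁ = Δθ/dt₁ = 2.2232
distance = √((-1−-3.5)² + (-4−-3.5)²) = 2.5495; v₂ = distance/dt₂ = 1.0198

ω₁ = 2.2232, v₂ = 1.0198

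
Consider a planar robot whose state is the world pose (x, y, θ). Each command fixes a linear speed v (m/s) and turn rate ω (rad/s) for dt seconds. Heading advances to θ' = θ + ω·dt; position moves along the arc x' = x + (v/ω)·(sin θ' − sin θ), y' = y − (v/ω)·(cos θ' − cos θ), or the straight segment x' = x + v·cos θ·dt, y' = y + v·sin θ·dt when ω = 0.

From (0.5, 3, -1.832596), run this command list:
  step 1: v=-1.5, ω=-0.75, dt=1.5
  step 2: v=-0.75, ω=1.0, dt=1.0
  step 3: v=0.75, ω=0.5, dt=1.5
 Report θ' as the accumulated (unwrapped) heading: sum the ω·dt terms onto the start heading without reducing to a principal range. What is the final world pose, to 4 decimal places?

(2.6103, 3.8043, -1.2076)

step 1: θ'=-2.9576 (R=2.0000) → pose (2.0659, 4.4486, -2.9576)
step 2: θ'=-1.9576 (R=-0.7500) → pose (2.6233, 4.9030, -1.9576)
step 3: θ'=-1.2076 (R=1.5000) → pose (2.6103, 3.8043, -1.2076)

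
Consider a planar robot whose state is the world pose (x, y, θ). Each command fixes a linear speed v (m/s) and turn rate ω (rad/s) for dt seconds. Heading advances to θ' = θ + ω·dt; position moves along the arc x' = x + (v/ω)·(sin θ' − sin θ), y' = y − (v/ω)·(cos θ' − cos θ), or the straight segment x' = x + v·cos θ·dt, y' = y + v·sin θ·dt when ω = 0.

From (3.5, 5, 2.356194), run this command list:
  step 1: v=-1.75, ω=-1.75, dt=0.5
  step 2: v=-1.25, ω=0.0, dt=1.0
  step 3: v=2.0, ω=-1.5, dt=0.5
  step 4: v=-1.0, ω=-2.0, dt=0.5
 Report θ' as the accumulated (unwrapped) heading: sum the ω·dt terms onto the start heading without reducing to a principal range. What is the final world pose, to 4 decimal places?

step 1: θ'=1.4812 (R=1.0000) → pose (3.7889, 4.2034, 1.4812)
step 2: θ'=1.4812 (straight) → pose (3.6770, 2.9584, 1.4812)
step 3: θ'=0.7312 (R=-1.3333) → pose (4.1147, 3.8316, 0.7312)
step 4: θ'=-0.2688 (R=0.5000) → pose (3.6480, 3.7218, -0.2688)

(3.6480, 3.7218, -0.2688)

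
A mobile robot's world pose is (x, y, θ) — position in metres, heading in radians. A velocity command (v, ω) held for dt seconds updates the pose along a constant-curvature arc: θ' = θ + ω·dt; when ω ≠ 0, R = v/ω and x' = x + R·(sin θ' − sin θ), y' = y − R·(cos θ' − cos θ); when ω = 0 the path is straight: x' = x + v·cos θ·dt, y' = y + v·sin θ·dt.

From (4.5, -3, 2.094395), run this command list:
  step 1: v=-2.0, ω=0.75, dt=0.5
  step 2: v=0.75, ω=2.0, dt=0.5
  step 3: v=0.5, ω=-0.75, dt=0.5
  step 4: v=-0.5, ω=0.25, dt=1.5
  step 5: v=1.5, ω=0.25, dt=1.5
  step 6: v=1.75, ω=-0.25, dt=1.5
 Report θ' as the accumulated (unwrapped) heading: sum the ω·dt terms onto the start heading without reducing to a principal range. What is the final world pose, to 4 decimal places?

step 1: θ'=2.4694 (R=-2.6667) → pose (5.1488, -3.7532, 2.4694)
step 2: θ'=3.4694 (R=0.3750) → pose (4.7946, -3.6916, 3.4694)
step 3: θ'=3.0944 (R=-0.6667) → pose (4.5485, -3.7264, 3.0944)
step 4: θ'=3.4694 (R=-2.0000) → pose (5.2868, -3.6221, 3.4694)
step 5: θ'=3.8444 (R=6.0000) → pose (3.3404, -4.7244, 3.8444)
step 6: θ'=3.4694 (R=-7.0000) → pose (1.0696, -6.0104, 3.4694)

(1.0696, -6.0104, 3.4694)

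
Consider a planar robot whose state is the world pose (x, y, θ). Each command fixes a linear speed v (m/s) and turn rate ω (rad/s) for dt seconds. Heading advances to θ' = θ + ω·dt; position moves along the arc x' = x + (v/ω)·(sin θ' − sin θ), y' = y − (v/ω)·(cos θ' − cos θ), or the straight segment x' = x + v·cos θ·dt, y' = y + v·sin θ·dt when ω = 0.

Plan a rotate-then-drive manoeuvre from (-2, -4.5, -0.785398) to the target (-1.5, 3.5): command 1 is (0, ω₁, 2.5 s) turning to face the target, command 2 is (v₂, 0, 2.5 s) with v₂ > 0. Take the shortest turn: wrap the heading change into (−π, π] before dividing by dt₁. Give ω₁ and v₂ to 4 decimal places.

heading to target = atan2(3.5−-4.5, -1.5−-2) = 1.5084
Δθ = wrap(1.5084 − -0.7854) = 2.2938; ω₁ = Δθ/dt₁ = 0.9175
distance = √((-1.5−-2)² + (3.5−-4.5)²) = 8.0156; v₂ = distance/dt₂ = 3.2062

ω₁ = 0.9175, v₂ = 3.2062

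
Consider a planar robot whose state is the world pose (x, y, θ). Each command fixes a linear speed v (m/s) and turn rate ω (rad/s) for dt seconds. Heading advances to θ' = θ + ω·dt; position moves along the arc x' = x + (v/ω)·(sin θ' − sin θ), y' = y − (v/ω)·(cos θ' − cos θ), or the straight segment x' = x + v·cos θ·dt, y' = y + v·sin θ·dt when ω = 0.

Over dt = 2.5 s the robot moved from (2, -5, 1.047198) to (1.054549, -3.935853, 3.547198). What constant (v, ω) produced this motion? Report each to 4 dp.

Δθ = 3.547198 − 1.047198 = 2.500000
ω = Δθ/dt = 2.500000/2.5 = 1.0000
R = −Δy/(cos θ' − cos θ) = 0.7500
v = R·ω = 0.7500·1.0000 = 0.7500

v = 0.7500, ω = 1.0000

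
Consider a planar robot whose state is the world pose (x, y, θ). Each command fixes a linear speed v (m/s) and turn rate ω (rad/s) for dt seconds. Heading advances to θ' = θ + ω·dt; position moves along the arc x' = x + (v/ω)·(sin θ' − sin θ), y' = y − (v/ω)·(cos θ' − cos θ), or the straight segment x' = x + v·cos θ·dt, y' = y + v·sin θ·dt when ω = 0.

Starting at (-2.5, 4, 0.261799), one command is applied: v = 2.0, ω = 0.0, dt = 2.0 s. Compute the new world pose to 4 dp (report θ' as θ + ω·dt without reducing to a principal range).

(1.3637, 5.0353, 0.2618)

θ' = 0.2618 + 0.0·2.0 = 0.2618
ω = 0 → straight: x' = -2.5 + 2.0·cos(0.2618)·2.0 = 1.3637
y' = 4 + 2.0·sin(0.2618)·2.0 = 5.0353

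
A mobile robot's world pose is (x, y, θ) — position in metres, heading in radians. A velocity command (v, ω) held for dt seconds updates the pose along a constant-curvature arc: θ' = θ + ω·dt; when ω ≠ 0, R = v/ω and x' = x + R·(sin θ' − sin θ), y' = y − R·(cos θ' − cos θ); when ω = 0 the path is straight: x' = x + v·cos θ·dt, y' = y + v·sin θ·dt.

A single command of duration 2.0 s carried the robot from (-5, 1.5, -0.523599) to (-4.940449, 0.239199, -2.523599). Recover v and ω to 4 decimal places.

Δθ = -2.523599 − -0.523599 = -2.000000
ω = Δθ/dt = -2.000000/2.0 = -1.0000
R = −Δy/(cos θ' − cos θ) = -0.7500
v = R·ω = -0.7500·-1.0000 = 0.7500

v = 0.7500, ω = -1.0000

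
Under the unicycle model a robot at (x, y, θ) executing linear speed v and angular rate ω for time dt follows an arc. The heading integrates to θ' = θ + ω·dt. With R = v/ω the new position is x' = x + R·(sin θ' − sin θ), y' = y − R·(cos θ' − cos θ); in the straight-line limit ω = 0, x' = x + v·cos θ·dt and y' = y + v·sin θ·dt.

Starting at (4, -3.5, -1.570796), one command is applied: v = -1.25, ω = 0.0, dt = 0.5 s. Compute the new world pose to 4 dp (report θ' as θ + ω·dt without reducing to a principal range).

θ' = -1.5708 + 0.0·0.5 = -1.5708
ω = 0 → straight: x' = 4 + -1.25·cos(-1.5708)·0.5 = 4.0000
y' = -3.5 + -1.25·sin(-1.5708)·0.5 = -2.8750

(4.0000, -2.8750, -1.5708)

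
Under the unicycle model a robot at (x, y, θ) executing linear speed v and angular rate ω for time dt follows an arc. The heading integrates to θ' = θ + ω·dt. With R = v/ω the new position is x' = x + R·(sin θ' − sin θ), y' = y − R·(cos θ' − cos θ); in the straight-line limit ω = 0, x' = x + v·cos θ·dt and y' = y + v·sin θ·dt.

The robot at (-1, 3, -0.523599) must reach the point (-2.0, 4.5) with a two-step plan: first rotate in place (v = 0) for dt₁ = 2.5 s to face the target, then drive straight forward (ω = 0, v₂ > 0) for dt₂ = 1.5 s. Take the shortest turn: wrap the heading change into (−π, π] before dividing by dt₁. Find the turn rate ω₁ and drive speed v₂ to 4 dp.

heading to target = atan2(4.5−3, -2−-1) = 2.1588
Δθ = wrap(2.1588 − -0.5236) = 2.6824; ω₁ = Δθ/dt₁ = 1.0730
distance = √((-2−-1)² + (4.5−3)²) = 1.8028; v₂ = distance/dt₂ = 1.2019

ω₁ = 1.0730, v₂ = 1.2019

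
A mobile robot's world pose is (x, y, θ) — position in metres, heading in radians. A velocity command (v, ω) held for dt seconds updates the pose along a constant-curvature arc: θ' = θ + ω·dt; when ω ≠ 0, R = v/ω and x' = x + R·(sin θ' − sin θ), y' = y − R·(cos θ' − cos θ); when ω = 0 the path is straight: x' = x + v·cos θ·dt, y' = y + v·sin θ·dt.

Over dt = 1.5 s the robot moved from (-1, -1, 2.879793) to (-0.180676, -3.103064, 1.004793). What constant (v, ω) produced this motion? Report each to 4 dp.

v = -1.7500, ω = -1.2500

Δθ = 1.004793 − 2.879793 = -1.875000
ω = Δθ/dt = -1.875000/1.5 = -1.2500
R = −Δy/(cos θ' − cos θ) = 1.4000
v = R·ω = 1.4000·-1.2500 = -1.7500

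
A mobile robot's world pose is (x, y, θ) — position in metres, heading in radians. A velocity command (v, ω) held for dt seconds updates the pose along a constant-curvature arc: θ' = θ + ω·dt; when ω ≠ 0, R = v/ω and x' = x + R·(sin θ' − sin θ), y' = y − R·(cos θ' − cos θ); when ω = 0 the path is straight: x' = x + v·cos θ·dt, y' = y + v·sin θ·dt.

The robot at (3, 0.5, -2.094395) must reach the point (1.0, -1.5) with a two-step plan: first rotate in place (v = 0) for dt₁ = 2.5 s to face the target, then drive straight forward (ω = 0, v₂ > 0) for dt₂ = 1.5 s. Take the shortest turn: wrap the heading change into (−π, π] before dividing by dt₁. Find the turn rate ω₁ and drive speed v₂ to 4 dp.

heading to target = atan2(-1.5−0.5, 1−3) = -2.3562
Δθ = wrap(-2.3562 − -2.0944) = -0.2618; ω₁ = Δθ/dt₁ = -0.1047
distance = √((1−3)² + (-1.5−0.5)²) = 2.8284; v₂ = distance/dt₂ = 1.8856

ω₁ = -0.1047, v₂ = 1.8856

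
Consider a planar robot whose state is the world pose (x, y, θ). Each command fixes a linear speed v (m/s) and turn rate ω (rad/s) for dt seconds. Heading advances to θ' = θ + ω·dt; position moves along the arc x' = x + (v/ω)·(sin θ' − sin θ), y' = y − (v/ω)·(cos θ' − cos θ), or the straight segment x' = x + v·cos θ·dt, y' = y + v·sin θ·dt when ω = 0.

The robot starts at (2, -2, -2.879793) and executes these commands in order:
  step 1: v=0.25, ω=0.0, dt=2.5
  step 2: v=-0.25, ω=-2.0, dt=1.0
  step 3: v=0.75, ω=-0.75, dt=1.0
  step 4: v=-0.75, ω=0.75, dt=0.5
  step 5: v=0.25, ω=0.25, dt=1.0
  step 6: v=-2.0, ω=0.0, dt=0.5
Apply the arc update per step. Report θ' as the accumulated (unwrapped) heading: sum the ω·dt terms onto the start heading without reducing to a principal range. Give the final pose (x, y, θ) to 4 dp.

step 1: θ'=-2.8798 (straight) → pose (1.3963, -2.1618, -2.8798)
step 2: θ'=-4.8798 (R=0.1250) → pose (1.5519, -2.3033, -4.8798)
step 3: θ'=-5.6298 (R=-1.0000) → pose (1.9300, -1.6759, -5.6298)
step 4: θ'=-5.2548 (R=-1.0000) → pose (1.6815, -1.9538, -5.2548)
step 5: θ'=-5.0048 (R=1.0000) → pose (1.7825, -1.7258, -5.0048)
step 6: θ'=-5.0048 (straight) → pose (1.4943, -2.6834, -5.0048)

(1.4943, -2.6834, -5.0048)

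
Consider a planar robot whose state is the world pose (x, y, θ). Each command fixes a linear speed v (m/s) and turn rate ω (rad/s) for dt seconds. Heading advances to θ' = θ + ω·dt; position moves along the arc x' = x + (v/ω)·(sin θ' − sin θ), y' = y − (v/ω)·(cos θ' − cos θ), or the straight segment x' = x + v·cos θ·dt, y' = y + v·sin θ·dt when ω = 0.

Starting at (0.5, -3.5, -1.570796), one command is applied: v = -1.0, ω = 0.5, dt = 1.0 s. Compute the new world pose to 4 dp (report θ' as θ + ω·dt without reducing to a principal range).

θ' = -1.5708 + 0.5·1.0 = -1.0708
R = v/ω = -1.0/0.5 = -2.0000
x' = 0.5 + -2.0000·(sin -1.0708 − sin -1.5708) = 0.2552
y' = -3.5 − -2.0000·(cos -1.0708 − cos -1.5708) = -2.5411

(0.2552, -2.5411, -1.0708)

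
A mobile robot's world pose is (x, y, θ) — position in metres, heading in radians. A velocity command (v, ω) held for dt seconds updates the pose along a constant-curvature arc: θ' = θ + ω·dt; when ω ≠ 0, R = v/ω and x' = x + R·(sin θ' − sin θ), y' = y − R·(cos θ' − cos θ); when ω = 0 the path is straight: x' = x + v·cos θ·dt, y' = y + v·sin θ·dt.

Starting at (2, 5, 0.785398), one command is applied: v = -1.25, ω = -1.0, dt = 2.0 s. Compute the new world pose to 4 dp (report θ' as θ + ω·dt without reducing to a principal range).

(-0.0554, 5.4480, -1.2146)

θ' = 0.7854 + -1.0·2.0 = -1.2146
R = v/ω = -1.25/-1.0 = 1.2500
x' = 2 + 1.2500·(sin -1.2146 − sin 0.7854) = -0.0554
y' = 5 − 1.2500·(cos -1.2146 − cos 0.7854) = 5.4480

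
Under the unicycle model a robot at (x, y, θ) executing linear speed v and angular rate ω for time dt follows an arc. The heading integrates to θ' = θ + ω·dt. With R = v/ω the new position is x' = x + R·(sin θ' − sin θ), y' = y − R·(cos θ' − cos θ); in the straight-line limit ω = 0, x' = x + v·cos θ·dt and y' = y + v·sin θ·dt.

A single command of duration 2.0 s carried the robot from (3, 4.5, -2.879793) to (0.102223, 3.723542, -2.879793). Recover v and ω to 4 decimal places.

Δθ = -2.879793 − -2.879793 = 0.000000
ω = Δθ/dt = 0.000000/2.0 = 0.0000
ω = 0 → v = (Δx·cos θ + Δy·sin θ)/dt = 1.5000

v = 1.5000, ω = 0.0000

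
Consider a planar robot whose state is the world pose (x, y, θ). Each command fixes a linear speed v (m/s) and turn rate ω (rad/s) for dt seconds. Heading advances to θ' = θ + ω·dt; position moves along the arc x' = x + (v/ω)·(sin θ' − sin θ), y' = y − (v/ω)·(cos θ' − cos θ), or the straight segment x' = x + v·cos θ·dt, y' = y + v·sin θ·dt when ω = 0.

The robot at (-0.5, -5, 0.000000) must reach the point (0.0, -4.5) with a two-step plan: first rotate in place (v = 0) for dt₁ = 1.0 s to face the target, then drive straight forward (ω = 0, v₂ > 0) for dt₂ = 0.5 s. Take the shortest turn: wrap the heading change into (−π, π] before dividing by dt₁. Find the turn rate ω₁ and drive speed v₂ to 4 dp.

ω₁ = 0.7854, v₂ = 1.4142

heading to target = atan2(-4.5−-5, 0−-0.5) = 0.7854
Δθ = wrap(0.7854 − 0.0000) = 0.7854; ω₁ = Δθ/dt₁ = 0.7854
distance = √((0−-0.5)² + (-4.5−-5)²) = 0.7071; v₂ = distance/dt₂ = 1.4142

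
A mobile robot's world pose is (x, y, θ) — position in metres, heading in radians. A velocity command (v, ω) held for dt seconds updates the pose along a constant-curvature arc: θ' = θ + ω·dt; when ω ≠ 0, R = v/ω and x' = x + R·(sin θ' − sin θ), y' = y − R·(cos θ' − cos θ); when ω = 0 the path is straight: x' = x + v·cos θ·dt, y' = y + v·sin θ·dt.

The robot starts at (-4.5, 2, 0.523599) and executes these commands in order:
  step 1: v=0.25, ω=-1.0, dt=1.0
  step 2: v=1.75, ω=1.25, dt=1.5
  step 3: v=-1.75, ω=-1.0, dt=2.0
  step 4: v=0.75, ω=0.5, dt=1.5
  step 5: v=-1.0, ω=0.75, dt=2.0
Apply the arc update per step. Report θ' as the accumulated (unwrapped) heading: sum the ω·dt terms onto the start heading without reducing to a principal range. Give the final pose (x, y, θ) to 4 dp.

step 1: θ'=-0.4764 (R=-0.2500) → pose (-4.2604, 2.0057, -0.4764)
step 2: θ'=1.3986 (R=1.4000) → pose (-2.2390, 3.0099, 1.3986)
step 3: θ'=-0.6014 (R=1.7500) → pose (-4.9533, 1.8668, -0.6014)
step 4: θ'=0.1486 (R=1.5000) → pose (-3.8825, 1.6201, 0.1486)
step 5: θ'=1.6486 (R=-1.3333) → pose (-5.0144, 0.1979, 1.6486)

(-5.0144, 0.1979, 1.6486)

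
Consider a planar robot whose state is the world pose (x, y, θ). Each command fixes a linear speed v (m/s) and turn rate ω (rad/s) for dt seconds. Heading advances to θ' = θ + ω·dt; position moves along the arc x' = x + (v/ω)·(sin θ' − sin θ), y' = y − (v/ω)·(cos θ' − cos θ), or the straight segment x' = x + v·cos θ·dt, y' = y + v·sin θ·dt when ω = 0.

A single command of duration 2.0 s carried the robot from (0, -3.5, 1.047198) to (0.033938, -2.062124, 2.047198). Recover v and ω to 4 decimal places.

v = 0.7500, ω = 0.5000

Δθ = 2.047198 − 1.047198 = 1.000000
ω = Δθ/dt = 1.000000/2.0 = 0.5000
R = −Δy/(cos θ' − cos θ) = 1.5000
v = R·ω = 1.5000·0.5000 = 0.7500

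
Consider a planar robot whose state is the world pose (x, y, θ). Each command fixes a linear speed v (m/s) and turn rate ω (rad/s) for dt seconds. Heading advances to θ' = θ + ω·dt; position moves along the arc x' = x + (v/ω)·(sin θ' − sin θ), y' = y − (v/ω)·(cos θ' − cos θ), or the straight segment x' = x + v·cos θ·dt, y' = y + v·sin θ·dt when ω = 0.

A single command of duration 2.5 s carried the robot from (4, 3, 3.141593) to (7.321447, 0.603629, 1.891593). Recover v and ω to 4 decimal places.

v = -1.7500, ω = -0.5000

Δθ = 1.891593 − 3.141593 = -1.250000
ω = Δθ/dt = -1.250000/2.5 = -0.5000
R = Δx/(sin θ' − sin θ) = 3.5000
v = R·ω = 3.5000·-0.5000 = -1.7500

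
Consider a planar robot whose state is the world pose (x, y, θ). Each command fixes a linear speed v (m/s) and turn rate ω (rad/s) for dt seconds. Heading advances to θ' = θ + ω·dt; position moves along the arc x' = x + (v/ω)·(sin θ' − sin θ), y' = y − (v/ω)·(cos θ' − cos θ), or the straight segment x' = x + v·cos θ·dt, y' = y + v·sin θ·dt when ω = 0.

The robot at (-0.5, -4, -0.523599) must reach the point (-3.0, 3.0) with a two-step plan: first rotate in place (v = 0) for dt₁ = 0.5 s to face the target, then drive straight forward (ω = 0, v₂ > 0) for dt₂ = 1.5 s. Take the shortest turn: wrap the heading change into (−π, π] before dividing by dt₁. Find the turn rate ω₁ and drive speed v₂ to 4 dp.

ω₁ = 4.8748, v₂ = 4.9554

heading to target = atan2(3−-4, -3−-0.5) = 1.9138
Δθ = wrap(1.9138 − -0.5236) = 2.4374; ω₁ = Δθ/dt₁ = 4.8748
distance = √((-3−-0.5)² + (3−-4)²) = 7.4330; v₂ = distance/dt₂ = 4.9554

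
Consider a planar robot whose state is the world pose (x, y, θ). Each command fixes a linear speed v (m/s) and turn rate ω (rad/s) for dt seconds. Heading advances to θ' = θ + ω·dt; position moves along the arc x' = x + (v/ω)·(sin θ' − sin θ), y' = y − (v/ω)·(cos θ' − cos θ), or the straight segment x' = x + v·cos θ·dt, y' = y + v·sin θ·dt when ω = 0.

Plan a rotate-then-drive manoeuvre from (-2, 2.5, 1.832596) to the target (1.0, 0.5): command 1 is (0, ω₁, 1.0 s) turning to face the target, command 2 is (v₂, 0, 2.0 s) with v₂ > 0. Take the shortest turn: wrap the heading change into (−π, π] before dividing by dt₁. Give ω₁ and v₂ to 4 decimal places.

heading to target = atan2(0.5−2.5, 1−-2) = -0.5880
Δθ = wrap(-0.5880 − 1.8326) = -2.4206; ω₁ = Δθ/dt₁ = -2.4206
distance = √((1−-2)² + (0.5−2.5)²) = 3.6056; v₂ = distance/dt₂ = 1.8028

ω₁ = -2.4206, v₂ = 1.8028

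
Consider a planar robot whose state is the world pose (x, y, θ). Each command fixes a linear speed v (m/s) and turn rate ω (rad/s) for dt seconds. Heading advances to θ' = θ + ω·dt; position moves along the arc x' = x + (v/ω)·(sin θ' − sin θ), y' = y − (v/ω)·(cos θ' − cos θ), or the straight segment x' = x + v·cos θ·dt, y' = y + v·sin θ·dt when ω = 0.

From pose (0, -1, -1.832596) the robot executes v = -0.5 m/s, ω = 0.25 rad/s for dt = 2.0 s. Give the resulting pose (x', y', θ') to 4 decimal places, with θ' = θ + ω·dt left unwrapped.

θ' = -1.8326 + 0.25·2.0 = -1.3326
R = v/ω = -0.5/0.25 = -2.0000
x' = 0 + -2.0000·(sin -1.3326 − sin -1.8326) = 0.0117
y' = -1 − -2.0000·(cos -1.3326 − cos -1.8326) = -0.0105

(0.0117, -0.0105, -1.3326)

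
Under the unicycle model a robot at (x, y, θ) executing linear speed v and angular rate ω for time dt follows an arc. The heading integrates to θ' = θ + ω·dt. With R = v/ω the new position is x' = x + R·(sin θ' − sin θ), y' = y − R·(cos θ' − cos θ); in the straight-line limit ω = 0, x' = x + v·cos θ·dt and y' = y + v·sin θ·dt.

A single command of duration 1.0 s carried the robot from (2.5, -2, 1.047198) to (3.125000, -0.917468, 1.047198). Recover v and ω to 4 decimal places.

Δθ = 1.047198 − 1.047198 = 0.000000
ω = Δθ/dt = 0.000000/1.0 = 0.0000
ω = 0 → v = (Δx·cos θ + Δy·sin θ)/dt = 1.2500

v = 1.2500, ω = 0.0000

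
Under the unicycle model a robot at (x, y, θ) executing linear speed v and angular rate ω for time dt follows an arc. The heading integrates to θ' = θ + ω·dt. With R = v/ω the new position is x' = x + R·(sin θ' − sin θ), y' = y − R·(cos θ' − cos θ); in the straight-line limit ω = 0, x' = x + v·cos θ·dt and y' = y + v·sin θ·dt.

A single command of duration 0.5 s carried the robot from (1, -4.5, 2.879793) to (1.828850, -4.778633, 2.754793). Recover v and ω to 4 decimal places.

Δθ = 2.754793 − 2.879793 = -0.125000
ω = Δθ/dt = -0.125000/0.5 = -0.2500
R = Δx/(sin θ' − sin θ) = 7.0000
v = R·ω = 7.0000·-0.2500 = -1.7500

v = -1.7500, ω = -0.2500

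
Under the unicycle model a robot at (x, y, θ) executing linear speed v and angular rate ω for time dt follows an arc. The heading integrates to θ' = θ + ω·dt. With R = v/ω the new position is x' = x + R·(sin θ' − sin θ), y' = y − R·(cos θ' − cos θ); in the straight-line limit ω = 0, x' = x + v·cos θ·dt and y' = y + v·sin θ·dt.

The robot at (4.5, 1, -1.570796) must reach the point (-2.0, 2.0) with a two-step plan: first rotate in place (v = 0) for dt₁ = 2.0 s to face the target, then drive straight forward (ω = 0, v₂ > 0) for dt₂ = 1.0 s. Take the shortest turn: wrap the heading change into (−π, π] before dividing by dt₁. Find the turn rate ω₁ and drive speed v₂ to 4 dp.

heading to target = atan2(2−1, -2−4.5) = 2.9889
Δθ = wrap(2.9889 − -1.5708) = -1.7234; ω₁ = Δθ/dt₁ = -0.8617
distance = √((-2−4.5)² + (2−1)²) = 6.5765; v₂ = distance/dt₂ = 6.5765

ω₁ = -0.8617, v₂ = 6.5765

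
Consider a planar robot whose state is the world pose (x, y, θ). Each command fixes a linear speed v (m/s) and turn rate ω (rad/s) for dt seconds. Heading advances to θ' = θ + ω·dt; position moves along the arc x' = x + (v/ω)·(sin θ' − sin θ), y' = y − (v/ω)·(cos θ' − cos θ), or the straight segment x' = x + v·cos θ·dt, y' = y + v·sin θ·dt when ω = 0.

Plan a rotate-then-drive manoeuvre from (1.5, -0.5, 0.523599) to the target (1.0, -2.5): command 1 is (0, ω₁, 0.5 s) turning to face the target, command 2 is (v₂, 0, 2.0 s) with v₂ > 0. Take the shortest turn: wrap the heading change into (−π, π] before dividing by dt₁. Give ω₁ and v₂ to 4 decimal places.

heading to target = atan2(-2.5−-0.5, 1−1.5) = -1.8158
Δθ = wrap(-1.8158 − 0.5236) = -2.3394; ω₁ = Δθ/dt₁ = -4.6787
distance = √((1−1.5)² + (-2.5−-0.5)²) = 2.0616; v₂ = distance/dt₂ = 1.0308

ω₁ = -4.6787, v₂ = 1.0308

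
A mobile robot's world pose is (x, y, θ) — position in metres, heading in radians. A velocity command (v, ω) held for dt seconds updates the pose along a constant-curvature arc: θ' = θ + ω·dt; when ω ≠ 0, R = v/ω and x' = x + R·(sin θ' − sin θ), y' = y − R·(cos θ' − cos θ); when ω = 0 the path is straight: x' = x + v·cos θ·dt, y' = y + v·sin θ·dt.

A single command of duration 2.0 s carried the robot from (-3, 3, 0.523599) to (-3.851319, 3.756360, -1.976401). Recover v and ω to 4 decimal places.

Δθ = -1.976401 − 0.523599 = -2.500000
ω = Δθ/dt = -2.500000/2.0 = -1.2500
R = Δx/(sin θ' − sin θ) = 0.6000
v = R·ω = 0.6000·-1.2500 = -0.7500

v = -0.7500, ω = -1.2500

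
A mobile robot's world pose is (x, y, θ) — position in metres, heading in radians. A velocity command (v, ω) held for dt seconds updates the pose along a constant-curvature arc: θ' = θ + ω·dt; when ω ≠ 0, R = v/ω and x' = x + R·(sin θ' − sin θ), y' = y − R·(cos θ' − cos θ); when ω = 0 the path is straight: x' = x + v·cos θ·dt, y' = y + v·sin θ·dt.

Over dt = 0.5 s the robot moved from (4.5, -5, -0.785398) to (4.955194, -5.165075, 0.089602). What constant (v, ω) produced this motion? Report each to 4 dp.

v = 1.0000, ω = 1.7500

Δθ = 0.089602 − -0.785398 = 0.875000
ω = Δθ/dt = 0.875000/0.5 = 1.7500
R = Δx/(sin θ' − sin θ) = 0.5714
v = R·ω = 0.5714·1.7500 = 1.0000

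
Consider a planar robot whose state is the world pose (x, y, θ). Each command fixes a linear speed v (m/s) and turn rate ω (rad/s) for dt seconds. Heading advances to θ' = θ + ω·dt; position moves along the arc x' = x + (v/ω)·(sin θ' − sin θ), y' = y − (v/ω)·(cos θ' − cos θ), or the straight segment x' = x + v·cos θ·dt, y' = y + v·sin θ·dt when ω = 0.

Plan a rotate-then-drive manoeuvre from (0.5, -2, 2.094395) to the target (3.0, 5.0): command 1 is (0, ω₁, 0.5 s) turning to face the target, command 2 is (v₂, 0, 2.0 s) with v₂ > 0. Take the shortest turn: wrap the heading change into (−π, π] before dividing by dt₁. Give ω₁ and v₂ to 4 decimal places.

heading to target = atan2(5−-2, 3−0.5) = 1.2278
Δθ = wrap(1.2278 − 2.0944) = -0.8666; ω₁ = Δθ/dt₁ = -1.7332
distance = √((3−0.5)² + (5−-2)²) = 7.4330; v₂ = distance/dt₂ = 3.7165

ω₁ = -1.7332, v₂ = 3.7165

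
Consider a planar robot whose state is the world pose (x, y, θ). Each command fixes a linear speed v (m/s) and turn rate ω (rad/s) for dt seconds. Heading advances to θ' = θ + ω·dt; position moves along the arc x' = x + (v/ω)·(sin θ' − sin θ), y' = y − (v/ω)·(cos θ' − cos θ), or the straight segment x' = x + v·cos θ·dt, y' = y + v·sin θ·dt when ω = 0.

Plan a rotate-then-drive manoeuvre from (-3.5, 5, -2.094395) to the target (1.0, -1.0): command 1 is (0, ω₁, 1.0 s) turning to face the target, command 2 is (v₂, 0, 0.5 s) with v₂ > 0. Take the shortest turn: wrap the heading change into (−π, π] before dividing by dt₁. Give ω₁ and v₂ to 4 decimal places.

ω₁ = 1.1671, v₂ = 15.0000

heading to target = atan2(-1−5, 1−-3.5) = -0.9273
Δθ = wrap(-0.9273 − -2.0944) = 1.1671; ω₁ = Δθ/dt₁ = 1.1671
distance = √((1−-3.5)² + (-1−5)²) = 7.5000; v₂ = distance/dt₂ = 15.0000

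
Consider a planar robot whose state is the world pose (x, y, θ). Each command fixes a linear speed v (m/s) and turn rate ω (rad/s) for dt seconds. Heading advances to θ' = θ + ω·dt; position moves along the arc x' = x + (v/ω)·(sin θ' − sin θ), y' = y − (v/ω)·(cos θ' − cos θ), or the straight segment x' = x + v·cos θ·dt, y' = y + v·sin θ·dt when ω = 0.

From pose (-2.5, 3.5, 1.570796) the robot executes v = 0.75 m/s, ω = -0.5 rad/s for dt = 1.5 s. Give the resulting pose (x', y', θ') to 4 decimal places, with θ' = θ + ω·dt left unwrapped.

θ' = 1.5708 + -0.5·1.5 = 0.8208
R = v/ω = 0.75/-0.5 = -1.5000
x' = -2.5 + -1.5000·(sin 0.8208 − sin 1.5708) = -2.0975
y' = 3.5 − -1.5000·(cos 0.8208 − cos 1.5708) = 4.5225

(-2.0975, 4.5225, 0.8208)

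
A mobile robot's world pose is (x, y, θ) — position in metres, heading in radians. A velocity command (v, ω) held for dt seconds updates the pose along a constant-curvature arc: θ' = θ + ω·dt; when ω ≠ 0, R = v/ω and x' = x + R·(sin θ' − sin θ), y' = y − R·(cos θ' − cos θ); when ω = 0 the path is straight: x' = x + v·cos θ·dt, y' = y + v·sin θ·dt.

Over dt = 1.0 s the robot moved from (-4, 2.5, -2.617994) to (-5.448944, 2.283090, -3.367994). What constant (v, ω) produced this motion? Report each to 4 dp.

v = 1.5000, ω = -0.7500

Δθ = -3.367994 − -2.617994 = -0.750000
ω = Δθ/dt = -0.750000/1.0 = -0.7500
R = Δx/(sin θ' − sin θ) = -2.0000
v = R·ω = -2.0000·-0.7500 = 1.5000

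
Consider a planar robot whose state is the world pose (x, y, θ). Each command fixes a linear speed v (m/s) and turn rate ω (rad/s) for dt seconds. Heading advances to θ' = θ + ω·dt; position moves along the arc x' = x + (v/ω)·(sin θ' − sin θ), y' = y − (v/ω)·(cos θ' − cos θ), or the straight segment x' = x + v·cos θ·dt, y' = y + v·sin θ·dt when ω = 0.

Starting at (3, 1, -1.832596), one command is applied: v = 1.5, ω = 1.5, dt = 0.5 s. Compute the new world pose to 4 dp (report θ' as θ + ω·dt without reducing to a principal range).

θ' = -1.8326 + 1.5·0.5 = -1.0826
R = v/ω = 1.5/1.5 = 1.0000
x' = 3 + 1.0000·(sin -1.0826 − sin -1.8326) = 3.0827
y' = 1 − 1.0000·(cos -1.0826 − cos -1.8326) = 0.2721

(3.0827, 0.2721, -1.0826)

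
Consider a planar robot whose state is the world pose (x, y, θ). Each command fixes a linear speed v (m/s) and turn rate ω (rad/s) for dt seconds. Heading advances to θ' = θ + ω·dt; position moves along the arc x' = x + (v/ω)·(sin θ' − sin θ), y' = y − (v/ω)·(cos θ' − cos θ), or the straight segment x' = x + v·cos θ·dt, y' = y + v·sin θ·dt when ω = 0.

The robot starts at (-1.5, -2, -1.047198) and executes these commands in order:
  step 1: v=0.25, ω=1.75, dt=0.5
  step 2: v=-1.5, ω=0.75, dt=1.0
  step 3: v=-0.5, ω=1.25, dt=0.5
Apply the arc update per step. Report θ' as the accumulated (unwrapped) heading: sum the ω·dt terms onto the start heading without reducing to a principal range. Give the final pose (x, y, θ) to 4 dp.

(-2.9906, -2.5556, 1.2028)

step 1: θ'=-0.1722 (R=0.1429) → pose (-1.4008, -2.0693, -0.1722)
step 2: θ'=0.5778 (R=-2.0000) → pose (-2.8358, -2.3644, 0.5778)
step 3: θ'=1.2028 (R=-0.4000) → pose (-2.9906, -2.5556, 1.2028)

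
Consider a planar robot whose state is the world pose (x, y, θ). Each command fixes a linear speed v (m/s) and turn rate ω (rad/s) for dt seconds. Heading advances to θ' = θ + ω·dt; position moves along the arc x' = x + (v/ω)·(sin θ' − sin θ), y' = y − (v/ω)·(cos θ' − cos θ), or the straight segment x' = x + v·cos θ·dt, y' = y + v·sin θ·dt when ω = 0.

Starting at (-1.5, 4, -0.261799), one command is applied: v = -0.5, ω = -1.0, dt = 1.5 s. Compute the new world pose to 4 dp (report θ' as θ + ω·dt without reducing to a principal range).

θ' = -0.2618 + -1.0·1.5 = -1.7618
R = v/ω = -0.5/-1.0 = 0.5000
x' = -1.5 + 0.5000·(sin -1.7618 − sin -0.2618) = -1.8615
y' = 4 − 0.5000·(cos -1.7618 − cos -0.2618) = 4.5779

(-1.8615, 4.5779, -1.7618)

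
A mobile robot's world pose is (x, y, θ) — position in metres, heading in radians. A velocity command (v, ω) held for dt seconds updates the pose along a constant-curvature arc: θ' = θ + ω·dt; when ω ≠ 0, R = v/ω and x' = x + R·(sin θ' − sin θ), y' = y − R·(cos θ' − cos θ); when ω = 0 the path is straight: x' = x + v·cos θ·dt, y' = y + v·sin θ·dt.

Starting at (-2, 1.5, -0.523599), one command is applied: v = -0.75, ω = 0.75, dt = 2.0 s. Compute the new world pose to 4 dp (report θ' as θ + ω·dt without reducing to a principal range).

(-3.3285, 1.1940, 0.9764)

θ' = -0.5236 + 0.75·2.0 = 0.9764
R = v/ω = -0.75/0.75 = -1.0000
x' = -2 + -1.0000·(sin 0.9764 − sin -0.5236) = -3.3285
y' = 1.5 − -1.0000·(cos 0.9764 − cos -0.5236) = 1.1940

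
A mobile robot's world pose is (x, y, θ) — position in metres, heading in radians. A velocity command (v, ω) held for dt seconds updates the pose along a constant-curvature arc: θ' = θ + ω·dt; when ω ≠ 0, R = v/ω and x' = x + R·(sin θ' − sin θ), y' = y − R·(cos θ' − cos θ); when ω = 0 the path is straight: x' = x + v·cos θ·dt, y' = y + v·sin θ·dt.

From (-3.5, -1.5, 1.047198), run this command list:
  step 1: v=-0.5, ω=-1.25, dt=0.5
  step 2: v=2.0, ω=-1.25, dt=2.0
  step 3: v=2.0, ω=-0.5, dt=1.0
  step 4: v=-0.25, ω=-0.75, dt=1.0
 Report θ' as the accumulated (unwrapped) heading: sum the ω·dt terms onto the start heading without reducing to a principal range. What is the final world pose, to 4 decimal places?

(-2.7475, -5.2941, -3.3278)

step 1: θ'=0.4222 (R=0.4000) → pose (-3.6825, -1.6649, 0.4222)
step 2: θ'=-2.0778 (R=-1.6000) → pose (-1.6282, -3.9013, -2.0778)
step 3: θ'=-2.5778 (R=-4.0000) → pose (-2.9874, -5.3400, -2.5778)
step 4: θ'=-3.3278 (R=0.3333) → pose (-2.7475, -5.2941, -3.3278)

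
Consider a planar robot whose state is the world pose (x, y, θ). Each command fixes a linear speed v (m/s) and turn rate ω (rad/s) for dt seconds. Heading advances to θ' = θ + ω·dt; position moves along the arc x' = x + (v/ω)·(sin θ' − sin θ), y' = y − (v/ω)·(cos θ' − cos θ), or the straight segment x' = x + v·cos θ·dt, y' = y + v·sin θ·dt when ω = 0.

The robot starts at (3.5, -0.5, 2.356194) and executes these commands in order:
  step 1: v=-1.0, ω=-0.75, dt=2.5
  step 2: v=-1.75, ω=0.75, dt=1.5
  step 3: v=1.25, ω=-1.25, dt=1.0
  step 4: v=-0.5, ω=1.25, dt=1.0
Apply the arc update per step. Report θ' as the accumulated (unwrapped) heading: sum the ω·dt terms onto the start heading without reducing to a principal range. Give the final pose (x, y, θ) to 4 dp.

step 1: θ'=0.4812 (R=1.3333) → pose (3.1743, -2.6247, 0.4812)
step 2: θ'=1.6062 (R=-2.3333) → pose (1.9224, -4.7757, 1.6062)
step 3: θ'=0.3562 (R=-1.0000) → pose (2.5731, -3.8031, 0.3562)
step 4: θ'=1.6062 (R=-0.4000) → pose (2.3128, -4.1921, 1.6062)

(2.3128, -4.1921, 1.6062)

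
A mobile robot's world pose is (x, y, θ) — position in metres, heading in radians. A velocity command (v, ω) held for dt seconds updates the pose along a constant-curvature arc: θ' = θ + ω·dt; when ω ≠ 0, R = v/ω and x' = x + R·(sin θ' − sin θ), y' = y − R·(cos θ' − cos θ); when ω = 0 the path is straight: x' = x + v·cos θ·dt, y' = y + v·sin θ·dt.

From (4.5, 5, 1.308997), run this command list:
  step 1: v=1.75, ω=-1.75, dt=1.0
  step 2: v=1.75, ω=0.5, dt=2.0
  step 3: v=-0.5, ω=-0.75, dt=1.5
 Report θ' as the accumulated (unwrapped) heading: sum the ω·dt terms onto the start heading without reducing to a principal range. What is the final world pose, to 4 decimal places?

step 1: θ'=-0.4410 (R=-1.0000) → pose (5.8928, 5.6455, -0.4410)
step 2: θ'=0.5590 (R=3.5000) → pose (9.2429, 5.8434, 0.5590)
step 3: θ'=-0.5660 (R=0.6667) → pose (8.5318, 5.8459, -0.5660)

(8.5318, 5.8459, -0.5660)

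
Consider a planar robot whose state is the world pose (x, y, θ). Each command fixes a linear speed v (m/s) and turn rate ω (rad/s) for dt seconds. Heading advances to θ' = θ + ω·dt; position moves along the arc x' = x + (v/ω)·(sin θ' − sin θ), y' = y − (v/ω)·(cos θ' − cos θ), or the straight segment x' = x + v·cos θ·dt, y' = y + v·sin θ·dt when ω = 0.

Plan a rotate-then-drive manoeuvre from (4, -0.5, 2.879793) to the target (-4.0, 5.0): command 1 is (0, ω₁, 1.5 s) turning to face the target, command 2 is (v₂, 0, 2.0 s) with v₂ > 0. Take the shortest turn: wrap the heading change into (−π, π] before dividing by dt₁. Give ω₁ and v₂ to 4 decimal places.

heading to target = atan2(5−-0.5, -4−4) = 2.5393
Δθ = wrap(2.5393 − 2.8798) = -0.3405; ω₁ = Δθ/dt₁ = -0.2270
distance = √((-4−4)² + (5−-0.5)²) = 9.7082; v₂ = distance/dt₂ = 4.8541

ω₁ = -0.2270, v₂ = 4.8541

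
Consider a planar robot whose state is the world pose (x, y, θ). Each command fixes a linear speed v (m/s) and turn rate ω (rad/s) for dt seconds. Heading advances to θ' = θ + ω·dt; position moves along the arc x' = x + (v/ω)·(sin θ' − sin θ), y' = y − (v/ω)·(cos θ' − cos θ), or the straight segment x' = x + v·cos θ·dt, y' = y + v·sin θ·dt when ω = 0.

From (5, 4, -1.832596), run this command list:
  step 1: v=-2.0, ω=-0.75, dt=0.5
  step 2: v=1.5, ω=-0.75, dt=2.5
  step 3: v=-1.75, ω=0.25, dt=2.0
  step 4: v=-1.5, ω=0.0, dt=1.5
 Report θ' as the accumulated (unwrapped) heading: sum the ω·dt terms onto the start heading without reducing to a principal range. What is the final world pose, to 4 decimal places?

(6.9113, 1.7389, -3.5826)

step 1: θ'=-2.2076 (R=2.6667) → pose (5.4318, 4.8955, -2.2076)
step 2: θ'=-4.0826 (R=-2.0000) → pose (2.2075, 4.9068, -4.0826)
step 3: θ'=-3.5826 (R=-7.0000) → pose (4.8766, 2.6994, -3.5826)
step 4: θ'=-3.5826 (straight) → pose (6.9113, 1.7389, -3.5826)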